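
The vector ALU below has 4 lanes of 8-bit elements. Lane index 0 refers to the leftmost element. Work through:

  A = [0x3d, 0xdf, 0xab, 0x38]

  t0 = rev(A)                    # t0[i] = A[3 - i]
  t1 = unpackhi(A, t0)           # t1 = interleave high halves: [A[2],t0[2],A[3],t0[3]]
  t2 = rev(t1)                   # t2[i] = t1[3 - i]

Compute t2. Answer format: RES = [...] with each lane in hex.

t0 = [0x38, 0xab, 0xdf, 0x3d]
t1 = [0xab, 0xdf, 0x38, 0x3d]
t2 = [0x3d, 0x38, 0xdf, 0xab]

RES = [ 0x3d  0x38  0xdf  0xab ]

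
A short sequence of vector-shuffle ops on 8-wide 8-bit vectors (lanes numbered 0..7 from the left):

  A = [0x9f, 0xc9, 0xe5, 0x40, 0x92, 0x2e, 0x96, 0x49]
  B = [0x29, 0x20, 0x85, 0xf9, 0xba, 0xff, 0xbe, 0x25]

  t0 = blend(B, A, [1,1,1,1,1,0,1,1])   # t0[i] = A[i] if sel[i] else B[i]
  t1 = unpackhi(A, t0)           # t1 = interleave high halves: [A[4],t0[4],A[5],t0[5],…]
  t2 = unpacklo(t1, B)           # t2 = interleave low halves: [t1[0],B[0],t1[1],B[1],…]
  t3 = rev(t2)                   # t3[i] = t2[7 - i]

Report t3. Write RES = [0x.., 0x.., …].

RES = [0xf9, 0xff, 0x85, 0x2e, 0x20, 0x92, 0x29, 0x92]

  t0: 9f c9 e5 40 92 ff 96 49
  t1: 92 92 2e ff 96 96 49 49
  t2: 92 29 92 20 2e 85 ff f9
  t3: f9 ff 85 2e 20 92 29 92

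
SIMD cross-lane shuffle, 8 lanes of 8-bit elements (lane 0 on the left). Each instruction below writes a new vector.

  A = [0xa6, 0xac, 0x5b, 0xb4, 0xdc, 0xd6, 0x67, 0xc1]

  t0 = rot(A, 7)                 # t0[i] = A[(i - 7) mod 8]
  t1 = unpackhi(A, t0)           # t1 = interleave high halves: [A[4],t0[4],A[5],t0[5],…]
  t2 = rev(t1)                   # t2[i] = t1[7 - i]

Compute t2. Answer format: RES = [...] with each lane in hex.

RES = [0xa6, 0xc1, 0xc1, 0x67, 0x67, 0xd6, 0xd6, 0xdc]

t0 = [0xac, 0x5b, 0xb4, 0xdc, 0xd6, 0x67, 0xc1, 0xa6]
t1 = [0xdc, 0xd6, 0xd6, 0x67, 0x67, 0xc1, 0xc1, 0xa6]
t2 = [0xa6, 0xc1, 0xc1, 0x67, 0x67, 0xd6, 0xd6, 0xdc]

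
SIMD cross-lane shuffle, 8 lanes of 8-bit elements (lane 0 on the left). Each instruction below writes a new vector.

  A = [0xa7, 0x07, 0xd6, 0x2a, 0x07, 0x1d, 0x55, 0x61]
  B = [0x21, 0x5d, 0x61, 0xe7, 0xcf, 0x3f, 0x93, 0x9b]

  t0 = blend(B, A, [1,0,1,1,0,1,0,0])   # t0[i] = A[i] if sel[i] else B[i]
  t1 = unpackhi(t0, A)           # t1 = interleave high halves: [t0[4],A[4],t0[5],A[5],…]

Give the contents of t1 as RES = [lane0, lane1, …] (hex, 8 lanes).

t0 = [0xa7, 0x5d, 0xd6, 0x2a, 0xcf, 0x1d, 0x93, 0x9b]
t1 = [0xcf, 0x07, 0x1d, 0x1d, 0x93, 0x55, 0x9b, 0x61]

RES = [0xcf, 0x07, 0x1d, 0x1d, 0x93, 0x55, 0x9b, 0x61]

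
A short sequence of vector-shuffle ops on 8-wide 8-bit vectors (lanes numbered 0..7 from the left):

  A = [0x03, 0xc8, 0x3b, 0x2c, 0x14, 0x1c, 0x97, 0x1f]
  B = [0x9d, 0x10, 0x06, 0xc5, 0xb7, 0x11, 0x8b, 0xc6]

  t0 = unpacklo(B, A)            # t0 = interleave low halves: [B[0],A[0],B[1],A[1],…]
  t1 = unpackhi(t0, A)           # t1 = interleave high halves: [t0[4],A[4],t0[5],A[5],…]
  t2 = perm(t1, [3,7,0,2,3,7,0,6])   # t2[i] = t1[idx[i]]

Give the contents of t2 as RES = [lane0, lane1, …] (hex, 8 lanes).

  t0: 9d 03 10 c8 06 3b c5 2c
  t1: 06 14 3b 1c c5 97 2c 1f
  t2: 1c 1f 06 3b 1c 1f 06 2c

RES = [ 0x1c  0x1f  0x06  0x3b  0x1c  0x1f  0x06  0x2c ]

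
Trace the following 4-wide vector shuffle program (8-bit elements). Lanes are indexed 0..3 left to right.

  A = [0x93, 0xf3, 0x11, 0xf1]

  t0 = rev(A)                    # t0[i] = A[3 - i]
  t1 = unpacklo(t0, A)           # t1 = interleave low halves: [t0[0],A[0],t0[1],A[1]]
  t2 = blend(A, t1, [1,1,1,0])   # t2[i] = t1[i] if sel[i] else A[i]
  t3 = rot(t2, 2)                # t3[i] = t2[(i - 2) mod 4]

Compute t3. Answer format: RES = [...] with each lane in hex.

→ t0 |f1|11|f3|93|
→ t1 |f1|93|11|f3|
→ t2 |f1|93|11|f1|
→ t3 |11|f1|f1|93|

RES = [0x11, 0xf1, 0xf1, 0x93]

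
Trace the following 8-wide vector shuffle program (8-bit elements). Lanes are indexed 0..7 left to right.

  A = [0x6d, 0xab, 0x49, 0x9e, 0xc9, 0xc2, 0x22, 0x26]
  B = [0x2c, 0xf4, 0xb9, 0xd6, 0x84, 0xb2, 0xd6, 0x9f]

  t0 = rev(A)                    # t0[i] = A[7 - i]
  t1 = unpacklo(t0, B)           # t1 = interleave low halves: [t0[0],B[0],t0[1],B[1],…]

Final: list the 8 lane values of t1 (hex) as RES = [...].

RES = [ 0x26  0x2c  0x22  0xf4  0xc2  0xb9  0xc9  0xd6 ]

  t0: 26 22 c2 c9 9e 49 ab 6d
  t1: 26 2c 22 f4 c2 b9 c9 d6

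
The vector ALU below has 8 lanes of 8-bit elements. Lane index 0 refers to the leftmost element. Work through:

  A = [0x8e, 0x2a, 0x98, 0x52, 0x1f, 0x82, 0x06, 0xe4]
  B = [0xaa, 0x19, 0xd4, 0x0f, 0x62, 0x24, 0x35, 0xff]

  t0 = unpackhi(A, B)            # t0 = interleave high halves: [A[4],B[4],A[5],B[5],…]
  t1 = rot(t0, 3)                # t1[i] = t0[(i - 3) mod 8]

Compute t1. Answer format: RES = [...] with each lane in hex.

→ t0 |1f|62|82|24|06|35|e4|ff|
→ t1 |35|e4|ff|1f|62|82|24|06|

RES = [ 0x35  0xe4  0xff  0x1f  0x62  0x82  0x24  0x06 ]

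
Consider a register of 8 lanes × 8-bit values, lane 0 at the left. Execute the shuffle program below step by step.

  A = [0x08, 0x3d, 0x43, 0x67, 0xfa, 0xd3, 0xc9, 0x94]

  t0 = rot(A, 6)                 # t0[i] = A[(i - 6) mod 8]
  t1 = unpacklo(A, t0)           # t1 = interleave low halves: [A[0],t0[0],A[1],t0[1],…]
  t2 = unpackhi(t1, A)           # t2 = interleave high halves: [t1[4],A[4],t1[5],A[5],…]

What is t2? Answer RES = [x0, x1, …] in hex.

RES = [0x43, 0xfa, 0xfa, 0xd3, 0x67, 0xc9, 0xd3, 0x94]

→ t0 |43|67|fa|d3|c9|94|08|3d|
→ t1 |08|43|3d|67|43|fa|67|d3|
→ t2 |43|fa|fa|d3|67|c9|d3|94|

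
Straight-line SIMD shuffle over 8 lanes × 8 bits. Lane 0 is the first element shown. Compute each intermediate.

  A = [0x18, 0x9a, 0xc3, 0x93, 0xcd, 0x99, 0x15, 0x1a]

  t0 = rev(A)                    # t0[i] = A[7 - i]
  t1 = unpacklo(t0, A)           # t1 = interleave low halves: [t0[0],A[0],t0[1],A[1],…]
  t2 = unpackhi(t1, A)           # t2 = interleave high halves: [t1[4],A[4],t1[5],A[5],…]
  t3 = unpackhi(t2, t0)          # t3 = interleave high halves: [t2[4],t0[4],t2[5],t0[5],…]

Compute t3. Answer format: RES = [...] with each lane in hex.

RES = [0xcd, 0x93, 0x15, 0xc3, 0x93, 0x9a, 0x1a, 0x18]

t0 = [0x1a, 0x15, 0x99, 0xcd, 0x93, 0xc3, 0x9a, 0x18]
t1 = [0x1a, 0x18, 0x15, 0x9a, 0x99, 0xc3, 0xcd, 0x93]
t2 = [0x99, 0xcd, 0xc3, 0x99, 0xcd, 0x15, 0x93, 0x1a]
t3 = [0xcd, 0x93, 0x15, 0xc3, 0x93, 0x9a, 0x1a, 0x18]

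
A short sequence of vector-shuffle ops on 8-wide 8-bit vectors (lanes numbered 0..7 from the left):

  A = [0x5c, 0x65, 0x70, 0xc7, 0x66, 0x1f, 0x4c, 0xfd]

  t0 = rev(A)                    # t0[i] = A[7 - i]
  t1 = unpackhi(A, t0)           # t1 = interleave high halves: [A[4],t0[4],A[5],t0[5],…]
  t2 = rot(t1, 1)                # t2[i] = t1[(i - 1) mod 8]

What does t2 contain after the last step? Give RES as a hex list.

RES = [ 0x5c  0x66  0xc7  0x1f  0x70  0x4c  0x65  0xfd ]

  t0: fd 4c 1f 66 c7 70 65 5c
  t1: 66 c7 1f 70 4c 65 fd 5c
  t2: 5c 66 c7 1f 70 4c 65 fd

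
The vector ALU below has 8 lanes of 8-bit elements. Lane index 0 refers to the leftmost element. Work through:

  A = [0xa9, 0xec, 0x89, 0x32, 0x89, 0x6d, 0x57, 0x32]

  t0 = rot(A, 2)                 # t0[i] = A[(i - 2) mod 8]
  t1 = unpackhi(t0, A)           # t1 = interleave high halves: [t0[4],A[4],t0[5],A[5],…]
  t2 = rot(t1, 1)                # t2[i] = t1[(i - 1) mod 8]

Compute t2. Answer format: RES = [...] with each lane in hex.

RES = [ 0x32  0x89  0x89  0x32  0x6d  0x89  0x57  0x6d ]

t0 = [0x57, 0x32, 0xa9, 0xec, 0x89, 0x32, 0x89, 0x6d]
t1 = [0x89, 0x89, 0x32, 0x6d, 0x89, 0x57, 0x6d, 0x32]
t2 = [0x32, 0x89, 0x89, 0x32, 0x6d, 0x89, 0x57, 0x6d]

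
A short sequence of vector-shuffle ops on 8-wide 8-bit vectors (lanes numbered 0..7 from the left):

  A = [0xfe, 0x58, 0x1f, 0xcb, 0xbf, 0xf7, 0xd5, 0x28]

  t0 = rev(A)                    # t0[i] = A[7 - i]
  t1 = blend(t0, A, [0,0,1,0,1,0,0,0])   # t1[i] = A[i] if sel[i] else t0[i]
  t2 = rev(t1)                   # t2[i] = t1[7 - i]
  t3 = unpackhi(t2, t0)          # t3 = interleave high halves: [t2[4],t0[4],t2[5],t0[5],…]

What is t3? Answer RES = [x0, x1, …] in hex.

RES = [0xbf, 0xcb, 0x1f, 0x1f, 0xd5, 0x58, 0x28, 0xfe]

t0 = [0x28, 0xd5, 0xf7, 0xbf, 0xcb, 0x1f, 0x58, 0xfe]
t1 = [0x28, 0xd5, 0x1f, 0xbf, 0xbf, 0x1f, 0x58, 0xfe]
t2 = [0xfe, 0x58, 0x1f, 0xbf, 0xbf, 0x1f, 0xd5, 0x28]
t3 = [0xbf, 0xcb, 0x1f, 0x1f, 0xd5, 0x58, 0x28, 0xfe]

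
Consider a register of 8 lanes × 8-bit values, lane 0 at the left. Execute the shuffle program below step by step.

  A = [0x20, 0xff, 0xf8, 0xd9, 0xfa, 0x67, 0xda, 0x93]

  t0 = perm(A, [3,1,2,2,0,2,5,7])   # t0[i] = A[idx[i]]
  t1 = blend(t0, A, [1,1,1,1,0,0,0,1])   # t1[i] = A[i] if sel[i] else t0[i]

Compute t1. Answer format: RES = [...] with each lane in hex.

RES = [0x20, 0xff, 0xf8, 0xd9, 0x20, 0xf8, 0x67, 0x93]

t0 = [0xd9, 0xff, 0xf8, 0xf8, 0x20, 0xf8, 0x67, 0x93]
t1 = [0x20, 0xff, 0xf8, 0xd9, 0x20, 0xf8, 0x67, 0x93]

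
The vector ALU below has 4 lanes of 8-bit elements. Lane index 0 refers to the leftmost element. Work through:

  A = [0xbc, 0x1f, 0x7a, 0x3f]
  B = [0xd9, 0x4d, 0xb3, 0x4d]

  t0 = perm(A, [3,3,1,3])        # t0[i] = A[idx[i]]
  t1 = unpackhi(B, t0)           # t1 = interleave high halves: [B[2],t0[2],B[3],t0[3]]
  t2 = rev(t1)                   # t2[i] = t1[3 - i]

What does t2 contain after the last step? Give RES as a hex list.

RES = [ 0x3f  0x4d  0x1f  0xb3 ]

→ t0 |3f|3f|1f|3f|
→ t1 |b3|1f|4d|3f|
→ t2 |3f|4d|1f|b3|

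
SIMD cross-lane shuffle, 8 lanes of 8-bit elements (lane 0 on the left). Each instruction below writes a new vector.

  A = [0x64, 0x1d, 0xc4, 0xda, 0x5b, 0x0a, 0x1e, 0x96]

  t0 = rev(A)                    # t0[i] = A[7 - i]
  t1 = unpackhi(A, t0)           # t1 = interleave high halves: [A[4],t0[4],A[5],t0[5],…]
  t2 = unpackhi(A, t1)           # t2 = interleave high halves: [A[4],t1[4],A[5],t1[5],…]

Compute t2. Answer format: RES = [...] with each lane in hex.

RES = [ 0x5b  0x1e  0x0a  0x1d  0x1e  0x96  0x96  0x64 ]

  t0: 96 1e 0a 5b da c4 1d 64
  t1: 5b da 0a c4 1e 1d 96 64
  t2: 5b 1e 0a 1d 1e 96 96 64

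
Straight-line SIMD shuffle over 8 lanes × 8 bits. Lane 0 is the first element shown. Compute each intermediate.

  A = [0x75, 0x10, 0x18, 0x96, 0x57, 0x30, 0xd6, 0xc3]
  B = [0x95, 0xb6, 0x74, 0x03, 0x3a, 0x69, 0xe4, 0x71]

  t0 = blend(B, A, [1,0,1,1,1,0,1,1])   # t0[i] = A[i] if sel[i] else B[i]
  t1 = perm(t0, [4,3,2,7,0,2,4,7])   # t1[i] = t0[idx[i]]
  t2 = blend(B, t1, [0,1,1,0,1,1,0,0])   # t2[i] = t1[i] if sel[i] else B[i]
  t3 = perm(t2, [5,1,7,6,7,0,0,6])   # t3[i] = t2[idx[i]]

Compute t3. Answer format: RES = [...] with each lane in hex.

RES = [ 0x18  0x96  0x71  0xe4  0x71  0x95  0x95  0xe4 ]

→ t0 |75|b6|18|96|57|69|d6|c3|
→ t1 |57|96|18|c3|75|18|57|c3|
→ t2 |95|96|18|03|75|18|e4|71|
→ t3 |18|96|71|e4|71|95|95|e4|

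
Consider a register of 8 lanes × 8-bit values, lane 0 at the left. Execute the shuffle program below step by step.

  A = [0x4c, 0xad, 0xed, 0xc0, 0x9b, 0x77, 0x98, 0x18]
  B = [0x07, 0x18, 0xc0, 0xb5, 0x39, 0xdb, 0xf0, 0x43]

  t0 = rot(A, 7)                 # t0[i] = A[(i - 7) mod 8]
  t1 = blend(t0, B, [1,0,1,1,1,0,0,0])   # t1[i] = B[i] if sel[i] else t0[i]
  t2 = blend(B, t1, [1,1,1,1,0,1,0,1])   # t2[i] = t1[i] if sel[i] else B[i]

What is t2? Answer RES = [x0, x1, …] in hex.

  t0: ad ed c0 9b 77 98 18 4c
  t1: 07 ed c0 b5 39 98 18 4c
  t2: 07 ed c0 b5 39 98 f0 4c

RES = [0x07, 0xed, 0xc0, 0xb5, 0x39, 0x98, 0xf0, 0x4c]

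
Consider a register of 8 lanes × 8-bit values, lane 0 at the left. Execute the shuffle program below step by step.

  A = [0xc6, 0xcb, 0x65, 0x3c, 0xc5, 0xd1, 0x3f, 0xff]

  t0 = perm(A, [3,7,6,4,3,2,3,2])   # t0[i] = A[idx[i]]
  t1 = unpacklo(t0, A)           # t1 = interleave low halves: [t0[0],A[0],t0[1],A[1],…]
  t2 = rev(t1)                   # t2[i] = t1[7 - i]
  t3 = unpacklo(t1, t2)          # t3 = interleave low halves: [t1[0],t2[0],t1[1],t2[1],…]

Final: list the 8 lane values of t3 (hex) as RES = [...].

RES = [ 0x3c  0x3c  0xc6  0xc5  0xff  0x65  0xcb  0x3f ]

  t0: 3c ff 3f c5 3c 65 3c 65
  t1: 3c c6 ff cb 3f 65 c5 3c
  t2: 3c c5 65 3f cb ff c6 3c
  t3: 3c 3c c6 c5 ff 65 cb 3f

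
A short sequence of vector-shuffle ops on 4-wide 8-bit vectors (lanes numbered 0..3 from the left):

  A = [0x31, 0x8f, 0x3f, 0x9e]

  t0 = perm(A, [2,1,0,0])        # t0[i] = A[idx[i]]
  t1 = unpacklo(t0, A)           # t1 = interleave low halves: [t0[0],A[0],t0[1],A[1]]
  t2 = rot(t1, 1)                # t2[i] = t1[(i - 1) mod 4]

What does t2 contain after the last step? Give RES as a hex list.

RES = [ 0x8f  0x3f  0x31  0x8f ]

t0 = [0x3f, 0x8f, 0x31, 0x31]
t1 = [0x3f, 0x31, 0x8f, 0x8f]
t2 = [0x8f, 0x3f, 0x31, 0x8f]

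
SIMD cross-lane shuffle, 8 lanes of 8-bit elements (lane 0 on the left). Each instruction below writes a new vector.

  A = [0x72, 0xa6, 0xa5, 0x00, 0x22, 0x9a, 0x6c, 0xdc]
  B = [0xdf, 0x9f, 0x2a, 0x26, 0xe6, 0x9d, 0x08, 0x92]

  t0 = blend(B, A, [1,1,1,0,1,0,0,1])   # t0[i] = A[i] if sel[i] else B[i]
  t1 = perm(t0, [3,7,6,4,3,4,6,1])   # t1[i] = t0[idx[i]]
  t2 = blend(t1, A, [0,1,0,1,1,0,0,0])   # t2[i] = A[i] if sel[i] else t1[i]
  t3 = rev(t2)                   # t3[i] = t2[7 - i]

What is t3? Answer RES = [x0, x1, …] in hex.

RES = [ 0xa6  0x08  0x22  0x22  0x00  0x08  0xa6  0x26 ]

t0 = [0x72, 0xa6, 0xa5, 0x26, 0x22, 0x9d, 0x08, 0xdc]
t1 = [0x26, 0xdc, 0x08, 0x22, 0x26, 0x22, 0x08, 0xa6]
t2 = [0x26, 0xa6, 0x08, 0x00, 0x22, 0x22, 0x08, 0xa6]
t3 = [0xa6, 0x08, 0x22, 0x22, 0x00, 0x08, 0xa6, 0x26]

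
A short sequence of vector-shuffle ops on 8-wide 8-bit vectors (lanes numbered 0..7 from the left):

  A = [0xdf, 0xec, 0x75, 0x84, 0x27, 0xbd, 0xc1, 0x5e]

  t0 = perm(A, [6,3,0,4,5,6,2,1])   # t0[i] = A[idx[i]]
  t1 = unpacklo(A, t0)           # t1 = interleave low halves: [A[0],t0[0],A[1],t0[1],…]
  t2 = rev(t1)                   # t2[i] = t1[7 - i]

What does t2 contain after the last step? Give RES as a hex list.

→ t0 |c1|84|df|27|bd|c1|75|ec|
→ t1 |df|c1|ec|84|75|df|84|27|
→ t2 |27|84|df|75|84|ec|c1|df|

RES = [ 0x27  0x84  0xdf  0x75  0x84  0xec  0xc1  0xdf ]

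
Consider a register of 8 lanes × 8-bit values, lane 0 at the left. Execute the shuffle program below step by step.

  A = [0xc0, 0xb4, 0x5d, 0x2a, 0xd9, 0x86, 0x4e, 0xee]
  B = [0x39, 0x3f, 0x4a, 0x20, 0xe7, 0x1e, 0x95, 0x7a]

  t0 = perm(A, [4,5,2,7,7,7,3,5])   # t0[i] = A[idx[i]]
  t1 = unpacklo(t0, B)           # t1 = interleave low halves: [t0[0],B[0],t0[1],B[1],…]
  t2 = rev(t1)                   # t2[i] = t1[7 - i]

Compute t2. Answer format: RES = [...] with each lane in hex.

→ t0 |d9|86|5d|ee|ee|ee|2a|86|
→ t1 |d9|39|86|3f|5d|4a|ee|20|
→ t2 |20|ee|4a|5d|3f|86|39|d9|

RES = [0x20, 0xee, 0x4a, 0x5d, 0x3f, 0x86, 0x39, 0xd9]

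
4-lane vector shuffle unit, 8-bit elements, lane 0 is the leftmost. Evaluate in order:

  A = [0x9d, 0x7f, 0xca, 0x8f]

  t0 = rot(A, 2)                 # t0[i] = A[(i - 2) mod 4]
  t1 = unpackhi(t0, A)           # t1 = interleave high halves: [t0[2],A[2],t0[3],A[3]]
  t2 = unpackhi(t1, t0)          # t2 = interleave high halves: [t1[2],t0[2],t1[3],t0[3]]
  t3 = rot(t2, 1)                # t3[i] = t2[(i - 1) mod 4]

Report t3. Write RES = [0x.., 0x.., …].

→ t0 |ca|8f|9d|7f|
→ t1 |9d|ca|7f|8f|
→ t2 |7f|9d|8f|7f|
→ t3 |7f|7f|9d|8f|

RES = [ 0x7f  0x7f  0x9d  0x8f ]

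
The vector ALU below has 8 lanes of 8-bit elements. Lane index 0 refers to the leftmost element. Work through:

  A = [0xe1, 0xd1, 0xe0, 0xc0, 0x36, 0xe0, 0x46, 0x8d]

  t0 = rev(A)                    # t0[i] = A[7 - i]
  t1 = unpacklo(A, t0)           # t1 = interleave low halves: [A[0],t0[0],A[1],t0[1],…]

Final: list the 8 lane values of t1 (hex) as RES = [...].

  t0: 8d 46 e0 36 c0 e0 d1 e1
  t1: e1 8d d1 46 e0 e0 c0 36

RES = [ 0xe1  0x8d  0xd1  0x46  0xe0  0xe0  0xc0  0x36 ]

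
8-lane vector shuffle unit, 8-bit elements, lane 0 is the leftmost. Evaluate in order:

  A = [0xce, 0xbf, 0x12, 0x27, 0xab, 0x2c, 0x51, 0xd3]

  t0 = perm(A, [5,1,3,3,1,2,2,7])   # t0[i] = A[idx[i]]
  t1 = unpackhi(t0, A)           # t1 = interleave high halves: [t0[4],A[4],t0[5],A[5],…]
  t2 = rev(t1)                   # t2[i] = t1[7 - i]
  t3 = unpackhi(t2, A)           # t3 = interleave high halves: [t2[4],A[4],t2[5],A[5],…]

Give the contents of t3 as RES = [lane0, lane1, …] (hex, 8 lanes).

RES = [0x2c, 0xab, 0x12, 0x2c, 0xab, 0x51, 0xbf, 0xd3]

  t0: 2c bf 27 27 bf 12 12 d3
  t1: bf ab 12 2c 12 51 d3 d3
  t2: d3 d3 51 12 2c 12 ab bf
  t3: 2c ab 12 2c ab 51 bf d3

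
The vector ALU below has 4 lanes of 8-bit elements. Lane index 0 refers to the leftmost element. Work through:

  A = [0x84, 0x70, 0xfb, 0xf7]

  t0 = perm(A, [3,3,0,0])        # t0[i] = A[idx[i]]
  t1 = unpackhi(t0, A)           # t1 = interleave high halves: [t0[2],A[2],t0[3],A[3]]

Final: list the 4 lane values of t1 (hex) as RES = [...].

RES = [0x84, 0xfb, 0x84, 0xf7]

  t0: f7 f7 84 84
  t1: 84 fb 84 f7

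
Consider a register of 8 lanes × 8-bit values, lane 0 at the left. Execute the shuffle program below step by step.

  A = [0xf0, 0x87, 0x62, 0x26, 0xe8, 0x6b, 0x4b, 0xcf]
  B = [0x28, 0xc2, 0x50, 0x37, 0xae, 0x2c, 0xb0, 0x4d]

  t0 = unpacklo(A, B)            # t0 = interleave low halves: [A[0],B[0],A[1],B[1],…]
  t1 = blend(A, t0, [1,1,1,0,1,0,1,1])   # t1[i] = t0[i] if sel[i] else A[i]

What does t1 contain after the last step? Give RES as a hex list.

RES = [0xf0, 0x28, 0x87, 0x26, 0x62, 0x6b, 0x26, 0x37]

→ t0 |f0|28|87|c2|62|50|26|37|
→ t1 |f0|28|87|26|62|6b|26|37|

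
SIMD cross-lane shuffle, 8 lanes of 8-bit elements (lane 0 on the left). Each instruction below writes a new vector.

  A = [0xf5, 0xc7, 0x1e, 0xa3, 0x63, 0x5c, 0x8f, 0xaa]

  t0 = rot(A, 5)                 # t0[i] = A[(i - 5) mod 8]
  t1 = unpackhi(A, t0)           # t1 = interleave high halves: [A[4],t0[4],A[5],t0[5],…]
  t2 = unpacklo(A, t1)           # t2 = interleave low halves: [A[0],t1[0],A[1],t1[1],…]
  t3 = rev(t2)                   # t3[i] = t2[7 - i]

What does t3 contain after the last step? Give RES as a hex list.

RES = [0xf5, 0xa3, 0x5c, 0x1e, 0xaa, 0xc7, 0x63, 0xf5]

t0 = [0xa3, 0x63, 0x5c, 0x8f, 0xaa, 0xf5, 0xc7, 0x1e]
t1 = [0x63, 0xaa, 0x5c, 0xf5, 0x8f, 0xc7, 0xaa, 0x1e]
t2 = [0xf5, 0x63, 0xc7, 0xaa, 0x1e, 0x5c, 0xa3, 0xf5]
t3 = [0xf5, 0xa3, 0x5c, 0x1e, 0xaa, 0xc7, 0x63, 0xf5]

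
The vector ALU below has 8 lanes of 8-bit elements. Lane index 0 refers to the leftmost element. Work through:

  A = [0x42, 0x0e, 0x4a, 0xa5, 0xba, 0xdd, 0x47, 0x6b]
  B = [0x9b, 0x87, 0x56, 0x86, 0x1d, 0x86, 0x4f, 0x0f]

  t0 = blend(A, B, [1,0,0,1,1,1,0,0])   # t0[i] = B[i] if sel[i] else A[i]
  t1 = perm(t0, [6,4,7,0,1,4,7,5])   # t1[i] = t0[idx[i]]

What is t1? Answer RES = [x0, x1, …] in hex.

t0 = [0x9b, 0x0e, 0x4a, 0x86, 0x1d, 0x86, 0x47, 0x6b]
t1 = [0x47, 0x1d, 0x6b, 0x9b, 0x0e, 0x1d, 0x6b, 0x86]

RES = [ 0x47  0x1d  0x6b  0x9b  0x0e  0x1d  0x6b  0x86 ]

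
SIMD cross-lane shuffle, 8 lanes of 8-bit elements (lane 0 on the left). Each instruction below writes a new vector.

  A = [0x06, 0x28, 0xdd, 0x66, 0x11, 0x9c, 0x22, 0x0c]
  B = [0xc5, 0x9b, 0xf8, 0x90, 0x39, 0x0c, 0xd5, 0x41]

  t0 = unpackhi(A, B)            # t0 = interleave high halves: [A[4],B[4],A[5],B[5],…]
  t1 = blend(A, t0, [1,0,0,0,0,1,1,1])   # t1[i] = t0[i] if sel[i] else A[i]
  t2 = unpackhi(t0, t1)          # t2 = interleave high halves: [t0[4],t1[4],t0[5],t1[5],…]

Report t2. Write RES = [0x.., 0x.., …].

RES = [ 0x22  0x11  0xd5  0xd5  0x0c  0x0c  0x41  0x41 ]

→ t0 |11|39|9c|0c|22|d5|0c|41|
→ t1 |11|28|dd|66|11|d5|0c|41|
→ t2 |22|11|d5|d5|0c|0c|41|41|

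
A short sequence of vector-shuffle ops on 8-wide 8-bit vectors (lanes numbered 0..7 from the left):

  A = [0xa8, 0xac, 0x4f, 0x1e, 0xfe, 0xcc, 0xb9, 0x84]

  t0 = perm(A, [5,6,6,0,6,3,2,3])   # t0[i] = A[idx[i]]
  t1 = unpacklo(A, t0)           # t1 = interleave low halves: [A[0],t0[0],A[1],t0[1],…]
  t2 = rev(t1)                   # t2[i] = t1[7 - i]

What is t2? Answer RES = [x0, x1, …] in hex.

t0 = [0xcc, 0xb9, 0xb9, 0xa8, 0xb9, 0x1e, 0x4f, 0x1e]
t1 = [0xa8, 0xcc, 0xac, 0xb9, 0x4f, 0xb9, 0x1e, 0xa8]
t2 = [0xa8, 0x1e, 0xb9, 0x4f, 0xb9, 0xac, 0xcc, 0xa8]

RES = [0xa8, 0x1e, 0xb9, 0x4f, 0xb9, 0xac, 0xcc, 0xa8]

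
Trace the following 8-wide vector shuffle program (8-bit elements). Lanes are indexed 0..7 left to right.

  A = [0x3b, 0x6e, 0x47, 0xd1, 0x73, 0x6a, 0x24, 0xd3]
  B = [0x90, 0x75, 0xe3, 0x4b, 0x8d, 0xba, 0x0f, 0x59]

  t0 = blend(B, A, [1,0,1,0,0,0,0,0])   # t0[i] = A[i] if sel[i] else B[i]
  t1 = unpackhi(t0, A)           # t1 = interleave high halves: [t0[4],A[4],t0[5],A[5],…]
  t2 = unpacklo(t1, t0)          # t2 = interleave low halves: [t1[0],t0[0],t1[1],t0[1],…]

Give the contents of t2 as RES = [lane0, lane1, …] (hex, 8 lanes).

RES = [0x8d, 0x3b, 0x73, 0x75, 0xba, 0x47, 0x6a, 0x4b]

  t0: 3b 75 47 4b 8d ba 0f 59
  t1: 8d 73 ba 6a 0f 24 59 d3
  t2: 8d 3b 73 75 ba 47 6a 4b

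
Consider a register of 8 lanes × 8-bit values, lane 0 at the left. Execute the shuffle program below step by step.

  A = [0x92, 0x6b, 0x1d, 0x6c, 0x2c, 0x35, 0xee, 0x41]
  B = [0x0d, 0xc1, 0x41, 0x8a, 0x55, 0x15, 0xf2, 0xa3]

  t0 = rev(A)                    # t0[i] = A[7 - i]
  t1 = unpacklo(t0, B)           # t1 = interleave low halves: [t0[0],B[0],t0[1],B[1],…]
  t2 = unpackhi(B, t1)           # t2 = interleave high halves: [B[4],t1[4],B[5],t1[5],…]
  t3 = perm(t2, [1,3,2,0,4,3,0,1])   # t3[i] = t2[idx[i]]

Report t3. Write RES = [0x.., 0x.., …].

RES = [ 0x35  0x41  0x15  0x55  0xf2  0x41  0x55  0x35 ]

  t0: 41 ee 35 2c 6c 1d 6b 92
  t1: 41 0d ee c1 35 41 2c 8a
  t2: 55 35 15 41 f2 2c a3 8a
  t3: 35 41 15 55 f2 41 55 35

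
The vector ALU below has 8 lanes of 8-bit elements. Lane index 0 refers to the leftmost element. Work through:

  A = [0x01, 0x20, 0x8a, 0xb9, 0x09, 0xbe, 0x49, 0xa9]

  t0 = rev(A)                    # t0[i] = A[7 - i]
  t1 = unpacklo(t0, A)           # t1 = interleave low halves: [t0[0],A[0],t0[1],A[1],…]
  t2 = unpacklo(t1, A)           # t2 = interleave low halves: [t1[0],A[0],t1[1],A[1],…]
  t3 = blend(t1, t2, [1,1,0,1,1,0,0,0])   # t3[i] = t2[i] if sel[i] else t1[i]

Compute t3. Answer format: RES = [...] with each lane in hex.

  t0: a9 49 be 09 b9 8a 20 01
  t1: a9 01 49 20 be 8a 09 b9
  t2: a9 01 01 20 49 8a 20 b9
  t3: a9 01 49 20 49 8a 09 b9

RES = [ 0xa9  0x01  0x49  0x20  0x49  0x8a  0x09  0xb9 ]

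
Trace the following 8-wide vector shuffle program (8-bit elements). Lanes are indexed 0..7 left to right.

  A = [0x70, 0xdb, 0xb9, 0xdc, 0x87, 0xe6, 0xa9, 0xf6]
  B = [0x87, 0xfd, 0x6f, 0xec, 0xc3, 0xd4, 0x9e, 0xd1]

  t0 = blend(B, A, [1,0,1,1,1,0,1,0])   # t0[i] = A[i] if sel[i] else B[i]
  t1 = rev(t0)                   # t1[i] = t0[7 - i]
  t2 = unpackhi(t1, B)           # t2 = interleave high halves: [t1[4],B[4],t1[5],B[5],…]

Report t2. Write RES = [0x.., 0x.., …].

RES = [0xdc, 0xc3, 0xb9, 0xd4, 0xfd, 0x9e, 0x70, 0xd1]

  t0: 70 fd b9 dc 87 d4 a9 d1
  t1: d1 a9 d4 87 dc b9 fd 70
  t2: dc c3 b9 d4 fd 9e 70 d1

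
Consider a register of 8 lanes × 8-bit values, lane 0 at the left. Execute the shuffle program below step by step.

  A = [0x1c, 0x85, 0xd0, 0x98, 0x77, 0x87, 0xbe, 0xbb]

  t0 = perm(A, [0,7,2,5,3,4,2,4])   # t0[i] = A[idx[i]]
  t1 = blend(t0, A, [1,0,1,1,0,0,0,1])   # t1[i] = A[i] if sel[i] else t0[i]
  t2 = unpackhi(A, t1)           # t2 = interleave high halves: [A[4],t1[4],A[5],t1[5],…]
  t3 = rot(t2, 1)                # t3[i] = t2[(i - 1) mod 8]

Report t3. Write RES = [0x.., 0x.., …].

RES = [ 0xbb  0x77  0x98  0x87  0x77  0xbe  0xd0  0xbb ]

→ t0 |1c|bb|d0|87|98|77|d0|77|
→ t1 |1c|bb|d0|98|98|77|d0|bb|
→ t2 |77|98|87|77|be|d0|bb|bb|
→ t3 |bb|77|98|87|77|be|d0|bb|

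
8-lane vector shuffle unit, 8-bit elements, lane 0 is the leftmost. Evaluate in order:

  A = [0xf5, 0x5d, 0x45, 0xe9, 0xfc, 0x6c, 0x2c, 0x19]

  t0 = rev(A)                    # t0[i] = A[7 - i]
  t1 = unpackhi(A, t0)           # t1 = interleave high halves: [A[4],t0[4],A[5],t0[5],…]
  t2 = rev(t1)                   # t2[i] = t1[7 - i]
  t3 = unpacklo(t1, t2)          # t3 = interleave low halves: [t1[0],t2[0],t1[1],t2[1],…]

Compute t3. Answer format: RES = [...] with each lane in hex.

t0 = [0x19, 0x2c, 0x6c, 0xfc, 0xe9, 0x45, 0x5d, 0xf5]
t1 = [0xfc, 0xe9, 0x6c, 0x45, 0x2c, 0x5d, 0x19, 0xf5]
t2 = [0xf5, 0x19, 0x5d, 0x2c, 0x45, 0x6c, 0xe9, 0xfc]
t3 = [0xfc, 0xf5, 0xe9, 0x19, 0x6c, 0x5d, 0x45, 0x2c]

RES = [0xfc, 0xf5, 0xe9, 0x19, 0x6c, 0x5d, 0x45, 0x2c]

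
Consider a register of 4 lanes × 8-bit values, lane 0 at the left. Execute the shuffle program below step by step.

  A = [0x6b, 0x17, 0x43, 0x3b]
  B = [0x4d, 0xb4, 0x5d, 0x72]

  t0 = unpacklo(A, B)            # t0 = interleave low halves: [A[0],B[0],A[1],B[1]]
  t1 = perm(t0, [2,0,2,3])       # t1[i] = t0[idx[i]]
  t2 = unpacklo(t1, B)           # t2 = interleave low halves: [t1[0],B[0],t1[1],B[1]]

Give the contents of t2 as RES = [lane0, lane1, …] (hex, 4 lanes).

RES = [0x17, 0x4d, 0x6b, 0xb4]

t0 = [0x6b, 0x4d, 0x17, 0xb4]
t1 = [0x17, 0x6b, 0x17, 0xb4]
t2 = [0x17, 0x4d, 0x6b, 0xb4]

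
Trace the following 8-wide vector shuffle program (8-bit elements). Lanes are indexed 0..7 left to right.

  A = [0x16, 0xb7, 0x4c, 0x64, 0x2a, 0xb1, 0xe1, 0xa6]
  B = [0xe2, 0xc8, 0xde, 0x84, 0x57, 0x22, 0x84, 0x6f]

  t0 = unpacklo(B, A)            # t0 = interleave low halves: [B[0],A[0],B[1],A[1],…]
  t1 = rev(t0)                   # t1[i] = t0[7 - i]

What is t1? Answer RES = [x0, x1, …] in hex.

  t0: e2 16 c8 b7 de 4c 84 64
  t1: 64 84 4c de b7 c8 16 e2

RES = [ 0x64  0x84  0x4c  0xde  0xb7  0xc8  0x16  0xe2 ]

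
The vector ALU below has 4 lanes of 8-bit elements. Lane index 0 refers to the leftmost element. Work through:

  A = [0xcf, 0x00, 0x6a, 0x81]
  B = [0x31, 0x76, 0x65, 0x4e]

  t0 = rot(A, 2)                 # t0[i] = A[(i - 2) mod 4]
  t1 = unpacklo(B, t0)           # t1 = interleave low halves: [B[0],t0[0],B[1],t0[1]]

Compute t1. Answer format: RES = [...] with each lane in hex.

→ t0 |6a|81|cf|00|
→ t1 |31|6a|76|81|

RES = [ 0x31  0x6a  0x76  0x81 ]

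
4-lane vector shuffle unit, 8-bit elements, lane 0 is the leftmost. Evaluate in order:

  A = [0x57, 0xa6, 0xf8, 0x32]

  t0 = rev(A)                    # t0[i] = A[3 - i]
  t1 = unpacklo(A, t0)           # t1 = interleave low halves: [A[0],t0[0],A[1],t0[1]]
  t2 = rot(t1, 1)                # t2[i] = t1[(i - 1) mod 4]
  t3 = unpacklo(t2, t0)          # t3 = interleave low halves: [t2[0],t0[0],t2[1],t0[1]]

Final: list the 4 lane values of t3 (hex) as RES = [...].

t0 = [0x32, 0xf8, 0xa6, 0x57]
t1 = [0x57, 0x32, 0xa6, 0xf8]
t2 = [0xf8, 0x57, 0x32, 0xa6]
t3 = [0xf8, 0x32, 0x57, 0xf8]

RES = [ 0xf8  0x32  0x57  0xf8 ]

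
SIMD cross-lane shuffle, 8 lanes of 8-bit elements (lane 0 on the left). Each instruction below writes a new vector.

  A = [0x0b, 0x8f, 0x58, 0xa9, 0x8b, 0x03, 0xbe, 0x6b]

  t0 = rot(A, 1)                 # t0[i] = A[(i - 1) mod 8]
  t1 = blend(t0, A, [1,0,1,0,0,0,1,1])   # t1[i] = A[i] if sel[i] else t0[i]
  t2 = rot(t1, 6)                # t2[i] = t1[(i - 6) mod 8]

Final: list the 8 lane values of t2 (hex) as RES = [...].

RES = [0x58, 0x58, 0xa9, 0x8b, 0xbe, 0x6b, 0x0b, 0x0b]

→ t0 |6b|0b|8f|58|a9|8b|03|be|
→ t1 |0b|0b|58|58|a9|8b|be|6b|
→ t2 |58|58|a9|8b|be|6b|0b|0b|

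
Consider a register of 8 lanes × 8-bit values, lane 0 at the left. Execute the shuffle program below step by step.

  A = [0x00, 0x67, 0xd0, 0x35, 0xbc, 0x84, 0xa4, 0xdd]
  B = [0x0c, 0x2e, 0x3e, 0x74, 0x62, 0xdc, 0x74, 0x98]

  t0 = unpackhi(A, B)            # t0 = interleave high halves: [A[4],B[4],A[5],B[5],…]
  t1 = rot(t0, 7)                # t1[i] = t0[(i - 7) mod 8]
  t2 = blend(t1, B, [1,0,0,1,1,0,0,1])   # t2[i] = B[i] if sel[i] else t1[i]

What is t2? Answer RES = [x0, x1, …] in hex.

RES = [ 0x0c  0x84  0xdc  0x74  0x62  0xdd  0x98  0x98 ]

→ t0 |bc|62|84|dc|a4|74|dd|98|
→ t1 |62|84|dc|a4|74|dd|98|bc|
→ t2 |0c|84|dc|74|62|dd|98|98|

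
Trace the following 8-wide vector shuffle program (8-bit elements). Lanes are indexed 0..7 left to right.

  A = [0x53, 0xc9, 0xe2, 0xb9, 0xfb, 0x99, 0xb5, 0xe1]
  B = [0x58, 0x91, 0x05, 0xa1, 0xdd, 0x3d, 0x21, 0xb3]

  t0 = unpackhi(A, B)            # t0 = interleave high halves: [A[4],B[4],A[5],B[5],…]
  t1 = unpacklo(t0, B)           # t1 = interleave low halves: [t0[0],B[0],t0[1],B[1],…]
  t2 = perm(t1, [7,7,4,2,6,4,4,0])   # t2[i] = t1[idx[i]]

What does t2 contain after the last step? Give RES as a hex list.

RES = [ 0xa1  0xa1  0x99  0xdd  0x3d  0x99  0x99  0xfb ]

→ t0 |fb|dd|99|3d|b5|21|e1|b3|
→ t1 |fb|58|dd|91|99|05|3d|a1|
→ t2 |a1|a1|99|dd|3d|99|99|fb|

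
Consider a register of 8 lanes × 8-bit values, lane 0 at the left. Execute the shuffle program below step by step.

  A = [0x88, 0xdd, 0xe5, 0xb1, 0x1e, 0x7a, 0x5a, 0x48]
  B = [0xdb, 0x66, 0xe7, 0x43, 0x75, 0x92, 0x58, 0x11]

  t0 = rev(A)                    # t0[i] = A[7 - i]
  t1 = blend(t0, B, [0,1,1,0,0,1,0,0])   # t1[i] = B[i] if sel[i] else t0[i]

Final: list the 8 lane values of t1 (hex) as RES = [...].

→ t0 |48|5a|7a|1e|b1|e5|dd|88|
→ t1 |48|66|e7|1e|b1|92|dd|88|

RES = [ 0x48  0x66  0xe7  0x1e  0xb1  0x92  0xdd  0x88 ]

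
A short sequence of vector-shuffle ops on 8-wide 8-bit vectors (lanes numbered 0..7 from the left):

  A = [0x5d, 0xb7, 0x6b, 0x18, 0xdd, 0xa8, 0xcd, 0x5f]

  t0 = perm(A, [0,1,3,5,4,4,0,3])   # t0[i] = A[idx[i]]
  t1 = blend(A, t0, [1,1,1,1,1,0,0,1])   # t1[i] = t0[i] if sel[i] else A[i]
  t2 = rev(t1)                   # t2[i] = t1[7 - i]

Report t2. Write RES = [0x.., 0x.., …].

RES = [0x18, 0xcd, 0xa8, 0xdd, 0xa8, 0x18, 0xb7, 0x5d]

→ t0 |5d|b7|18|a8|dd|dd|5d|18|
→ t1 |5d|b7|18|a8|dd|a8|cd|18|
→ t2 |18|cd|a8|dd|a8|18|b7|5d|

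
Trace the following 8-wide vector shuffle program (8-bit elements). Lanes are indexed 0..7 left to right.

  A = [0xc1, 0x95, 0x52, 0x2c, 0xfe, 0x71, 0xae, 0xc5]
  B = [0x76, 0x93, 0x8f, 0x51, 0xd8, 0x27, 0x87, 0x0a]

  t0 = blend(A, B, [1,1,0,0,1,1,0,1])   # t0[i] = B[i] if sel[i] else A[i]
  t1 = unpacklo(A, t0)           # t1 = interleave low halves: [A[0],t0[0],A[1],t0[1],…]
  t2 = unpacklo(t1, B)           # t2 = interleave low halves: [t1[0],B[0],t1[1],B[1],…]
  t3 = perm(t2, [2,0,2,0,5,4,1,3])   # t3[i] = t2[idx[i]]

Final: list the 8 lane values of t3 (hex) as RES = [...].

→ t0 |76|93|52|2c|d8|27|ae|0a|
→ t1 |c1|76|95|93|52|52|2c|2c|
→ t2 |c1|76|76|93|95|8f|93|51|
→ t3 |76|c1|76|c1|8f|95|76|93|

RES = [ 0x76  0xc1  0x76  0xc1  0x8f  0x95  0x76  0x93 ]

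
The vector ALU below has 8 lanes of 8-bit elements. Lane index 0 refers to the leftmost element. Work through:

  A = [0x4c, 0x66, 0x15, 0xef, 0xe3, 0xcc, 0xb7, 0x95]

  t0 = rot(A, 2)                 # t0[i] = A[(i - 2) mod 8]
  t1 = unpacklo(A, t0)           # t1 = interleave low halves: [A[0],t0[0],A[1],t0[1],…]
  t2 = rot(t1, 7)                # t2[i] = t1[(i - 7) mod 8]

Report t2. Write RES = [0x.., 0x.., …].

  t0: b7 95 4c 66 15 ef e3 cc
  t1: 4c b7 66 95 15 4c ef 66
  t2: b7 66 95 15 4c ef 66 4c

RES = [ 0xb7  0x66  0x95  0x15  0x4c  0xef  0x66  0x4c ]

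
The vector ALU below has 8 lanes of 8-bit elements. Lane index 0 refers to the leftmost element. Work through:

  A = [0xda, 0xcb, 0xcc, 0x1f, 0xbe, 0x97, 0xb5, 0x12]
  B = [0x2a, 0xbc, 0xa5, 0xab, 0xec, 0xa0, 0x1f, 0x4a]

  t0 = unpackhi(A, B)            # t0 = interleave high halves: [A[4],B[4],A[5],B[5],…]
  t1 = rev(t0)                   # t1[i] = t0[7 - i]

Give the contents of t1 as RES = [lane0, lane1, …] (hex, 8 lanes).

t0 = [0xbe, 0xec, 0x97, 0xa0, 0xb5, 0x1f, 0x12, 0x4a]
t1 = [0x4a, 0x12, 0x1f, 0xb5, 0xa0, 0x97, 0xec, 0xbe]

RES = [ 0x4a  0x12  0x1f  0xb5  0xa0  0x97  0xec  0xbe ]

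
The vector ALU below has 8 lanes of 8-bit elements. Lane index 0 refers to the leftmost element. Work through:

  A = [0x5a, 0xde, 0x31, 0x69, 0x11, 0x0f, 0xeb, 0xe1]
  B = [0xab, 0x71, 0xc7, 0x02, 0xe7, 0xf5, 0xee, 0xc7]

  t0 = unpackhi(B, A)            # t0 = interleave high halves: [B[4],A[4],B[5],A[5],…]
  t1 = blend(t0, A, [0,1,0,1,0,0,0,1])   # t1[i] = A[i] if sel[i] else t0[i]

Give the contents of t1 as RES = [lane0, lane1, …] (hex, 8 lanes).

t0 = [0xe7, 0x11, 0xf5, 0x0f, 0xee, 0xeb, 0xc7, 0xe1]
t1 = [0xe7, 0xde, 0xf5, 0x69, 0xee, 0xeb, 0xc7, 0xe1]

RES = [0xe7, 0xde, 0xf5, 0x69, 0xee, 0xeb, 0xc7, 0xe1]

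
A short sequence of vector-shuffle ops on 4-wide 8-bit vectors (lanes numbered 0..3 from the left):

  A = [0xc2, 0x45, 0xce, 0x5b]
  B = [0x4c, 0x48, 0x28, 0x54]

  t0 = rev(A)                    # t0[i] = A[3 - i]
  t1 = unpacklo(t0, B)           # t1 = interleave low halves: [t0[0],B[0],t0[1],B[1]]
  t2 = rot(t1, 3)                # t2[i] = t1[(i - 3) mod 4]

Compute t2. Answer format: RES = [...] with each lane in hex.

  t0: 5b ce 45 c2
  t1: 5b 4c ce 48
  t2: 4c ce 48 5b

RES = [ 0x4c  0xce  0x48  0x5b ]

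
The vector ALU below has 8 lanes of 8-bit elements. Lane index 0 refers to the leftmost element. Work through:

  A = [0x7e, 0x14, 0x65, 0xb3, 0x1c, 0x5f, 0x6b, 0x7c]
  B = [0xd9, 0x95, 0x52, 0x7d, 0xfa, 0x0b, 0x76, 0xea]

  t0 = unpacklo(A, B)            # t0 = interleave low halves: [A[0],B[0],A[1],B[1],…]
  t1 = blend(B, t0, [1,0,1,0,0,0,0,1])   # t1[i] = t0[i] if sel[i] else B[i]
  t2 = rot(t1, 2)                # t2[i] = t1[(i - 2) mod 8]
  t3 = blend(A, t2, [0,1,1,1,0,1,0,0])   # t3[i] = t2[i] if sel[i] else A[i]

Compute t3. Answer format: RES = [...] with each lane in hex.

t0 = [0x7e, 0xd9, 0x14, 0x95, 0x65, 0x52, 0xb3, 0x7d]
t1 = [0x7e, 0x95, 0x14, 0x7d, 0xfa, 0x0b, 0x76, 0x7d]
t2 = [0x76, 0x7d, 0x7e, 0x95, 0x14, 0x7d, 0xfa, 0x0b]
t3 = [0x7e, 0x7d, 0x7e, 0x95, 0x1c, 0x7d, 0x6b, 0x7c]

RES = [0x7e, 0x7d, 0x7e, 0x95, 0x1c, 0x7d, 0x6b, 0x7c]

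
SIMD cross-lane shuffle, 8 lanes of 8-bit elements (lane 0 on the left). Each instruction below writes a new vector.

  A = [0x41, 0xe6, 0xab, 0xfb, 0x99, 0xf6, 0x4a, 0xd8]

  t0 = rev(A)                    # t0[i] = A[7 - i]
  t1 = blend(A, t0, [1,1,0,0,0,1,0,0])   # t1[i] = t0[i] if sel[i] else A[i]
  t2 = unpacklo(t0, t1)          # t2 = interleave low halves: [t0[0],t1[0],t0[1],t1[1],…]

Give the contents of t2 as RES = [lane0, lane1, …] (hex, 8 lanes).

  t0: d8 4a f6 99 fb ab e6 41
  t1: d8 4a ab fb 99 ab 4a d8
  t2: d8 d8 4a 4a f6 ab 99 fb

RES = [0xd8, 0xd8, 0x4a, 0x4a, 0xf6, 0xab, 0x99, 0xfb]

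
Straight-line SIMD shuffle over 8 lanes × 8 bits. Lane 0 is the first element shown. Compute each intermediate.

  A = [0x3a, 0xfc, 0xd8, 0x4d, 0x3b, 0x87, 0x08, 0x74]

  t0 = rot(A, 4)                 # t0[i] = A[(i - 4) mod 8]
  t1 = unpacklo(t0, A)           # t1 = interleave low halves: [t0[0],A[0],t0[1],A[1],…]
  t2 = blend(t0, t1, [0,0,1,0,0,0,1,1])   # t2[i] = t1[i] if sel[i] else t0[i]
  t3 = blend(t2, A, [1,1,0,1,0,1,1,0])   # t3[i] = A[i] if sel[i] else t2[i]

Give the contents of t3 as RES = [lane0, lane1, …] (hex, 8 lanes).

RES = [0x3a, 0xfc, 0x87, 0x4d, 0x3a, 0x87, 0x08, 0x4d]

t0 = [0x3b, 0x87, 0x08, 0x74, 0x3a, 0xfc, 0xd8, 0x4d]
t1 = [0x3b, 0x3a, 0x87, 0xfc, 0x08, 0xd8, 0x74, 0x4d]
t2 = [0x3b, 0x87, 0x87, 0x74, 0x3a, 0xfc, 0x74, 0x4d]
t3 = [0x3a, 0xfc, 0x87, 0x4d, 0x3a, 0x87, 0x08, 0x4d]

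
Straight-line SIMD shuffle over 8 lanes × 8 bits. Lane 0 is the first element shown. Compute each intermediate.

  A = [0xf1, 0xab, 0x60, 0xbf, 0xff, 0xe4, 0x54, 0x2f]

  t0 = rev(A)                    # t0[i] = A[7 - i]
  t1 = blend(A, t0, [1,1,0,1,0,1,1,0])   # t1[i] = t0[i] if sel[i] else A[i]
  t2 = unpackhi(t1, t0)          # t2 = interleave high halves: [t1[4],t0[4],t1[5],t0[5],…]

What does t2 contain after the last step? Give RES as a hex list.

  t0: 2f 54 e4 ff bf 60 ab f1
  t1: 2f 54 60 ff ff 60 ab 2f
  t2: ff bf 60 60 ab ab 2f f1

RES = [0xff, 0xbf, 0x60, 0x60, 0xab, 0xab, 0x2f, 0xf1]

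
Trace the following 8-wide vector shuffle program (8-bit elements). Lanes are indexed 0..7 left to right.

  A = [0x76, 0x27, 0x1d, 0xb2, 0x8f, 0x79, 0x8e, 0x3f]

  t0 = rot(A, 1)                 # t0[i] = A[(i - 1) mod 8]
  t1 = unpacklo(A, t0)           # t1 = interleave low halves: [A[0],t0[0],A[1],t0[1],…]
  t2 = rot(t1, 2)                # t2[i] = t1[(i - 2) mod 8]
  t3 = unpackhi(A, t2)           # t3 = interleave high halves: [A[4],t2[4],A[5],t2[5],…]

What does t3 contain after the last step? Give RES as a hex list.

→ t0 |3f|76|27|1d|b2|8f|79|8e|
→ t1 |76|3f|27|76|1d|27|b2|1d|
→ t2 |b2|1d|76|3f|27|76|1d|27|
→ t3 |8f|27|79|76|8e|1d|3f|27|

RES = [ 0x8f  0x27  0x79  0x76  0x8e  0x1d  0x3f  0x27 ]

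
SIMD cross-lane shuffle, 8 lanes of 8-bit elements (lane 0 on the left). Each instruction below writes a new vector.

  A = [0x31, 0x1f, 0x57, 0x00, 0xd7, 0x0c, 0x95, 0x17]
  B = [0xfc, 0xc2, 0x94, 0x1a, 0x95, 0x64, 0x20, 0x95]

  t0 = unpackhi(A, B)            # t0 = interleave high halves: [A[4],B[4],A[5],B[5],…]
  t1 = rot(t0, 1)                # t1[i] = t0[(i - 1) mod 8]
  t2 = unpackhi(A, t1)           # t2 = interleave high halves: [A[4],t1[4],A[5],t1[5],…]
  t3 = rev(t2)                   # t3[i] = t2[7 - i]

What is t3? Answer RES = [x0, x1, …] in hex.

  t0: d7 95 0c 64 95 20 17 95
  t1: 95 d7 95 0c 64 95 20 17
  t2: d7 64 0c 95 95 20 17 17
  t3: 17 17 20 95 95 0c 64 d7

RES = [0x17, 0x17, 0x20, 0x95, 0x95, 0x0c, 0x64, 0xd7]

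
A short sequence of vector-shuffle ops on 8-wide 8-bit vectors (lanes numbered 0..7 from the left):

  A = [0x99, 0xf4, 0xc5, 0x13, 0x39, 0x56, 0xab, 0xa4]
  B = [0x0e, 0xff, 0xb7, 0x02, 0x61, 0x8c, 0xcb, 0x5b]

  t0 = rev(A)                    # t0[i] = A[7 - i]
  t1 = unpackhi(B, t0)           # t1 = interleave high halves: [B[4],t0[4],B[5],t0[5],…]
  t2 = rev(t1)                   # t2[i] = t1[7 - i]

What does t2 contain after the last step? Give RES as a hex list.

  t0: a4 ab 56 39 13 c5 f4 99
  t1: 61 13 8c c5 cb f4 5b 99
  t2: 99 5b f4 cb c5 8c 13 61

RES = [0x99, 0x5b, 0xf4, 0xcb, 0xc5, 0x8c, 0x13, 0x61]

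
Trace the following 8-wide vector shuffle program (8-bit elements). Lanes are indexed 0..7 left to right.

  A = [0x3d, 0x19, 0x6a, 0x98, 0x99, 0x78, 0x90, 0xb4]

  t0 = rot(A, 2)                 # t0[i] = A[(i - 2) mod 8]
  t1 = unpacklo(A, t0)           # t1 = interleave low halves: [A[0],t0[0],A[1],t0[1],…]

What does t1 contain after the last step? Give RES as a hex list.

RES = [ 0x3d  0x90  0x19  0xb4  0x6a  0x3d  0x98  0x19 ]

t0 = [0x90, 0xb4, 0x3d, 0x19, 0x6a, 0x98, 0x99, 0x78]
t1 = [0x3d, 0x90, 0x19, 0xb4, 0x6a, 0x3d, 0x98, 0x19]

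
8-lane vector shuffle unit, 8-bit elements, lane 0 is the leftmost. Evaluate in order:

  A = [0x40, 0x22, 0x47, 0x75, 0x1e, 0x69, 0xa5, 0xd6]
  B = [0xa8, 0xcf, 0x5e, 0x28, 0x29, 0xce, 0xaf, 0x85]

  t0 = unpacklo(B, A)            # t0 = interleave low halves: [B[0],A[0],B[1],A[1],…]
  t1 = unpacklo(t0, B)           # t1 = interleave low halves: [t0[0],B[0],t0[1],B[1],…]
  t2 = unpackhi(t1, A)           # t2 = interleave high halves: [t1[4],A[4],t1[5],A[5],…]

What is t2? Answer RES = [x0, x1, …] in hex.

RES = [ 0xcf  0x1e  0x5e  0x69  0x22  0xa5  0x28  0xd6 ]

→ t0 |a8|40|cf|22|5e|47|28|75|
→ t1 |a8|a8|40|cf|cf|5e|22|28|
→ t2 |cf|1e|5e|69|22|a5|28|d6|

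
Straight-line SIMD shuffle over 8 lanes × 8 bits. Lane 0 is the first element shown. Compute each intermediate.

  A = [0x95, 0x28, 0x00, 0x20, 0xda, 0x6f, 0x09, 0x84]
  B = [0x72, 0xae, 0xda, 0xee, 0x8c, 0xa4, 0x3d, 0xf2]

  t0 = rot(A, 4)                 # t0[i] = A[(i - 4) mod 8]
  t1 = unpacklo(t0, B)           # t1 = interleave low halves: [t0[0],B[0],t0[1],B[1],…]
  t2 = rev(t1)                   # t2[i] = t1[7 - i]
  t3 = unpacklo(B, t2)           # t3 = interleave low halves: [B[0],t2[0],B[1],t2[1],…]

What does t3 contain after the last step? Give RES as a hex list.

RES = [0x72, 0xee, 0xae, 0x84, 0xda, 0xda, 0xee, 0x09]

t0 = [0xda, 0x6f, 0x09, 0x84, 0x95, 0x28, 0x00, 0x20]
t1 = [0xda, 0x72, 0x6f, 0xae, 0x09, 0xda, 0x84, 0xee]
t2 = [0xee, 0x84, 0xda, 0x09, 0xae, 0x6f, 0x72, 0xda]
t3 = [0x72, 0xee, 0xae, 0x84, 0xda, 0xda, 0xee, 0x09]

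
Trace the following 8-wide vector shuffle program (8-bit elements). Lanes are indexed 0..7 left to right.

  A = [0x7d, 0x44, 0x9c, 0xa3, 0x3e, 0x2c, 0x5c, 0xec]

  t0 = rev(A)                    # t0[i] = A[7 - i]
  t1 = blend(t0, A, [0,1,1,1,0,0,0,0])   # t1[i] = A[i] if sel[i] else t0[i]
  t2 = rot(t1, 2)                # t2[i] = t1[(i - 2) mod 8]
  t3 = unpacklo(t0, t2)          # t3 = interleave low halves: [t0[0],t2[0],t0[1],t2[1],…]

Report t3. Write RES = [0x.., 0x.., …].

  t0: ec 5c 2c 3e a3 9c 44 7d
  t1: ec 44 9c a3 a3 9c 44 7d
  t2: 44 7d ec 44 9c a3 a3 9c
  t3: ec 44 5c 7d 2c ec 3e 44

RES = [ 0xec  0x44  0x5c  0x7d  0x2c  0xec  0x3e  0x44 ]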